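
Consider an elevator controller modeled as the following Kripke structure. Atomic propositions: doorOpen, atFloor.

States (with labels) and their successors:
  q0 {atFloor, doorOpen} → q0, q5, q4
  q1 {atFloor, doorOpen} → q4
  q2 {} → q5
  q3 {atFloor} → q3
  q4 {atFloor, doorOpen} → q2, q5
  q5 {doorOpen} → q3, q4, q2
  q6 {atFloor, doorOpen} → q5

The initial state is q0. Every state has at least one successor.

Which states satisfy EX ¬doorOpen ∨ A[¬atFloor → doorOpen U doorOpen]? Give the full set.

{q0, q1, q3, q4, q5, q6}

States satisfying ¬doorOpen: {q2, q3}.
States satisfying EX ¬doorOpen: {q3, q4, q5}.
States satisfying ¬atFloor → doorOpen: {q0, q1, q3, q4, q5, q6}.
States satisfying doorOpen: {q0, q1, q4, q5, q6}.
States satisfying A[¬atFloor → doorOpen U doorOpen]: {q0, q1, q4, q5, q6}.
States satisfying EX ¬doorOpen ∨ A[¬atFloor → doorOpen U doorOpen]: {q0, q1, q3, q4, q5, q6}.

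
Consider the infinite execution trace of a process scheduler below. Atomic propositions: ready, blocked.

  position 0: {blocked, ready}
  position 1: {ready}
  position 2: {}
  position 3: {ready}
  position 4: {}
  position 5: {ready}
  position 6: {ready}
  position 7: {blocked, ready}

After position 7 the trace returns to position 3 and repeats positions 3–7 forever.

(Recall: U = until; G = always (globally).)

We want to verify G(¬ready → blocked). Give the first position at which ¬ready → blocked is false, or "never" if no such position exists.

Check ¬ready → blocked at each position in order: 0 ✓, 1 ✓.
At position 2 the labels are {}, so ¬ready → blocked is false there. This is the first violation.

2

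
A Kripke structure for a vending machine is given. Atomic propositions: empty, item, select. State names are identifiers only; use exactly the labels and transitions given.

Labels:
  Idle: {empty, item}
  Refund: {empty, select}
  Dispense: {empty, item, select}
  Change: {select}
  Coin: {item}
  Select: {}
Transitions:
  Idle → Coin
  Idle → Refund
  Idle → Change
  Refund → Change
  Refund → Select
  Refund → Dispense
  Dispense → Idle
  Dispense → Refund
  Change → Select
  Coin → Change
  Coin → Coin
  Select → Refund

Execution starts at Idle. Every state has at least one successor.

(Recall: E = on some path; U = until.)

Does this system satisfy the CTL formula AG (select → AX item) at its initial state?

States satisfying select → AX item: {Idle, Coin, Select}.
States satisfying AG (select → AX item): ∅.
Change is reachable from Idle and violates select → AX item, so AG fails at Idle.
Idle ∉ Sat(AG (select → AX item)).

No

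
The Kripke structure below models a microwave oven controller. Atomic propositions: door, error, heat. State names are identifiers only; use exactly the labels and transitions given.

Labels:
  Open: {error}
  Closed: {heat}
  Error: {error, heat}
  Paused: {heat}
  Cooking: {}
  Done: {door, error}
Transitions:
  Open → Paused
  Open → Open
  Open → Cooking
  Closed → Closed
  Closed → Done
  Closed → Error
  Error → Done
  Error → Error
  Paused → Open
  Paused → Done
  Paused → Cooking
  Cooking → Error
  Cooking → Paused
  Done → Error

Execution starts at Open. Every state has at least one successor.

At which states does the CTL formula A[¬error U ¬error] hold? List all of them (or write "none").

{Closed, Paused, Cooking}

States satisfying ¬error: {Closed, Paused, Cooking}.
States satisfying A[¬error U ¬error]: {Closed, Paused, Cooking}.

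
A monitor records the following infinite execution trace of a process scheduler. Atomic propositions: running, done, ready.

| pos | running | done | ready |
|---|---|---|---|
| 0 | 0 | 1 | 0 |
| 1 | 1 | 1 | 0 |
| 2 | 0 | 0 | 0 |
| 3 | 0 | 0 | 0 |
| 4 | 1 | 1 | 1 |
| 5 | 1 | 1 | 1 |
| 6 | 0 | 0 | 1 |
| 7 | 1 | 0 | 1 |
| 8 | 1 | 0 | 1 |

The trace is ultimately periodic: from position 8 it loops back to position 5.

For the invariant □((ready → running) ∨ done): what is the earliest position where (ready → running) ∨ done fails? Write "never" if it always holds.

6

Check (ready → running) ∨ done at each position in order: 0 ✓, 1 ✓, 2 ✓, 3 ✓, 4 ✓, 5 ✓.
At position 6 the labels are {ready}, so (ready → running) ∨ done is false there. This is the first violation.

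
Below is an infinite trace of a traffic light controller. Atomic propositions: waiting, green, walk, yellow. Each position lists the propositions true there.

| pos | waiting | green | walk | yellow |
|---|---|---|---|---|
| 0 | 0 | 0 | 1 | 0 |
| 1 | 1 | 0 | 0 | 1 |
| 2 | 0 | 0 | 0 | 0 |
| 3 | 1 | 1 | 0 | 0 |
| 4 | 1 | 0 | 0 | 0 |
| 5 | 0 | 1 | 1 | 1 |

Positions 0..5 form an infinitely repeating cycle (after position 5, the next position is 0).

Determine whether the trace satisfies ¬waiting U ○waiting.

Holds

Walking from position 0: ○waiting first holds at position 0, and ¬waiting holds at every earlier position along the way, so ¬waiting U ○waiting holds.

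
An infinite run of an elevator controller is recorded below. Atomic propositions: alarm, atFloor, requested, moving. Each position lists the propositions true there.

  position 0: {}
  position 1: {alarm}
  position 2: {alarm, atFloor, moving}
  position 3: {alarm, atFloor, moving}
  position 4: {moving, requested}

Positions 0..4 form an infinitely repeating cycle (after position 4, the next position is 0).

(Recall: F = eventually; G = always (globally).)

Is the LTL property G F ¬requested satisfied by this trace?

F ¬requested holds at every position 0..4, and those are all positions ever visited, so G F ¬requested holds.

Satisfied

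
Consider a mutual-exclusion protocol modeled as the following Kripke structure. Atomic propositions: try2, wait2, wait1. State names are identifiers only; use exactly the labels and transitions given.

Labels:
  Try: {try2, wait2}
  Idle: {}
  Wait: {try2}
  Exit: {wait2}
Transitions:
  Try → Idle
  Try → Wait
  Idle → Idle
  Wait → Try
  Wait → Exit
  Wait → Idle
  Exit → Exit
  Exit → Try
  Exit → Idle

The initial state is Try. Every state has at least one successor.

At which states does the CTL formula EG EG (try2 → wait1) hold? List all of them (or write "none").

{Idle, Exit}

States satisfying EG (try2 → wait1): {Idle, Exit}.
States satisfying EG EG (try2 → wait1): {Idle, Exit}.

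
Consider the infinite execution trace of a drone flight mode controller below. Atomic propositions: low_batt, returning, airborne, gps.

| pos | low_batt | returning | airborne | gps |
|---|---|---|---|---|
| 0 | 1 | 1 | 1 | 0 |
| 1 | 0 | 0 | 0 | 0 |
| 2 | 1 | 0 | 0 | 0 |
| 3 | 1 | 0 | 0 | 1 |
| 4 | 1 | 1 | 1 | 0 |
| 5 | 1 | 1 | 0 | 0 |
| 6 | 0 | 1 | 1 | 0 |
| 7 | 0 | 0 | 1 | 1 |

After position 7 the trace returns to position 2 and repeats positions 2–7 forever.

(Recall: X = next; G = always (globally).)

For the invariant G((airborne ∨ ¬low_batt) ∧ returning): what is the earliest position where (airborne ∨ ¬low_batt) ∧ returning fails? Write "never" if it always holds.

1

Check (airborne ∨ ¬low_batt) ∧ returning at each position in order: 0 ✓.
At position 1 the labels are {}, so (airborne ∨ ¬low_batt) ∧ returning is false there. This is the first violation.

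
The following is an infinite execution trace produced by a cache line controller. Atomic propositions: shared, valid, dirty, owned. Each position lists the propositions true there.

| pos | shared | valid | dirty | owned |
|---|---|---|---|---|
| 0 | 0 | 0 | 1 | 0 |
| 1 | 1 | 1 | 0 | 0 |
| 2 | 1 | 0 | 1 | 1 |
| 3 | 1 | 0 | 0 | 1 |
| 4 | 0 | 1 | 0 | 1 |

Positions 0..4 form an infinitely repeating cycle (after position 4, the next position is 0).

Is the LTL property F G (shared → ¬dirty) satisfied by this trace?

No

G (shared → ¬dirty) is false at every position 0..4, so it never becomes true and F G (shared → ¬dirty) fails.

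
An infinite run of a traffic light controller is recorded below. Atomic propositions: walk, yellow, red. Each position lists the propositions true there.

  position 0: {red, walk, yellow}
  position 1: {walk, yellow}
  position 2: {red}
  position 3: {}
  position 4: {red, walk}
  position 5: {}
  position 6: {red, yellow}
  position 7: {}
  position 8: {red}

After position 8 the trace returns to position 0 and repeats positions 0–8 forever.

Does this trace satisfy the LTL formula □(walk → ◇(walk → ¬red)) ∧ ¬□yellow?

walk → ◇(walk → ¬red) holds at every position 0..8, and those are all positions ever visited, so □(walk → ◇(walk → ¬red)) holds.
Positions where walk holds: 0, 1, 4.
Check ◇(walk → ¬red) at each: 0→ok, 1→ok, 4→ok.
At position 0: □(walk → ◇(walk → ¬red)) is true; ¬□yellow is true; so □(walk → ◇(walk → ¬red)) ∧ ¬□yellow is true.

Holds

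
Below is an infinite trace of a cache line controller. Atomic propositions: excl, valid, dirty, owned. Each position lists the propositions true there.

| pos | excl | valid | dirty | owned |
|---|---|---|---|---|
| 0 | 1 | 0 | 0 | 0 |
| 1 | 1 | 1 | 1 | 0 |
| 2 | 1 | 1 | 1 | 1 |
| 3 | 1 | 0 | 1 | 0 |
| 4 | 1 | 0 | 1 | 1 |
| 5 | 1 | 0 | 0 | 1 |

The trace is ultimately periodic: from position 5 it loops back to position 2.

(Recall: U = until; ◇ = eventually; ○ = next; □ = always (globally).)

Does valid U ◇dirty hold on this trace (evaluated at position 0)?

Satisfied

Walking from position 0: ◇dirty first holds at position 0, and valid holds at every earlier position along the way, so valid U ◇dirty holds.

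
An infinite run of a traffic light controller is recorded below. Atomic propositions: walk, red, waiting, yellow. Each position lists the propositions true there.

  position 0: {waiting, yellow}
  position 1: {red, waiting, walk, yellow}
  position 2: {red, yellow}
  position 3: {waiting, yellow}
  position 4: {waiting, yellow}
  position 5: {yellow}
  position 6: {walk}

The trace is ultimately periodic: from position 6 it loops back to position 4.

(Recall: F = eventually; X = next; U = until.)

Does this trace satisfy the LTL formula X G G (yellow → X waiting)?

Does not hold

The position after 0 is 1; G G (yellow → X waiting) is false there.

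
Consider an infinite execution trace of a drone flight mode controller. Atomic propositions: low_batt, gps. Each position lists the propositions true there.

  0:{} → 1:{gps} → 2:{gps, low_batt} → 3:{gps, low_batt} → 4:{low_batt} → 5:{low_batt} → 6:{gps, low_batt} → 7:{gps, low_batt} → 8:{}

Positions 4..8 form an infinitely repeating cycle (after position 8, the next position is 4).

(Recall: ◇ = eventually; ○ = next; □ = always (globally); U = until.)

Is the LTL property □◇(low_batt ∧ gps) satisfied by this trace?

Holds

◇(low_batt ∧ gps) holds at every position 0..8, and those are all positions ever visited, so □◇(low_batt ∧ gps) holds.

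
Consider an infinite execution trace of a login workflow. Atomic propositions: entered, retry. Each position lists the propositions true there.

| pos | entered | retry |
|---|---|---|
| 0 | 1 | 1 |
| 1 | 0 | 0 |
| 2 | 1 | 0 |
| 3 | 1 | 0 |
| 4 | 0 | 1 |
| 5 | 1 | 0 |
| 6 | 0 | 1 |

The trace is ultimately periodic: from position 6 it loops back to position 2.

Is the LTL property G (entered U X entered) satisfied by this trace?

Yes

entered U X entered holds at every position 0..6, and those are all positions ever visited, so G (entered U X entered) holds.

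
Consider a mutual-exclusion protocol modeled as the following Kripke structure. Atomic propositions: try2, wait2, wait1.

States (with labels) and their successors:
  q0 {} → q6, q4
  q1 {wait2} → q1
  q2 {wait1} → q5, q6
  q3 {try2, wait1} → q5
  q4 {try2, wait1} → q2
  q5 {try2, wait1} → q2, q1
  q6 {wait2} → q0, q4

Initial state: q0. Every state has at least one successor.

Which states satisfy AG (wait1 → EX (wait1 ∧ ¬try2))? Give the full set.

{q1}

States satisfying wait1 → EX (wait1 ∧ ¬try2): {q0, q1, q4, q5, q6}.
States satisfying AG (wait1 → EX (wait1 ∧ ¬try2)): {q1}.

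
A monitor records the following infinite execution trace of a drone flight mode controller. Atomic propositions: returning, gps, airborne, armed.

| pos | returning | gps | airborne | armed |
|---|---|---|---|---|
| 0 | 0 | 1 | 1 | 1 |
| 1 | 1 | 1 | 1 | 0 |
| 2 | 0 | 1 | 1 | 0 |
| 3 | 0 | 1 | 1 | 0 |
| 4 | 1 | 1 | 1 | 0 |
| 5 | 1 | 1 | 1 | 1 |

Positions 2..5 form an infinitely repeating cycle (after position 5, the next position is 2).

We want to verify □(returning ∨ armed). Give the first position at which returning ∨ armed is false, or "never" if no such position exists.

2

Check returning ∨ armed at each position in order: 0 ✓, 1 ✓.
At position 2 the labels are {airborne, gps}, so returning ∨ armed is false there. This is the first violation.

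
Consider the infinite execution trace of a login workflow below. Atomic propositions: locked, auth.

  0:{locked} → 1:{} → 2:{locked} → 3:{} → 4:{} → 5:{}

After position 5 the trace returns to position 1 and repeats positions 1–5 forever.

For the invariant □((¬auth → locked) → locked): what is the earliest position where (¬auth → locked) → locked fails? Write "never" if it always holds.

(¬auth → locked) → locked holds at every position 0..5, and those are all the positions the trace ever visits, so the invariant □((¬auth → locked) → locked) is never violated.

never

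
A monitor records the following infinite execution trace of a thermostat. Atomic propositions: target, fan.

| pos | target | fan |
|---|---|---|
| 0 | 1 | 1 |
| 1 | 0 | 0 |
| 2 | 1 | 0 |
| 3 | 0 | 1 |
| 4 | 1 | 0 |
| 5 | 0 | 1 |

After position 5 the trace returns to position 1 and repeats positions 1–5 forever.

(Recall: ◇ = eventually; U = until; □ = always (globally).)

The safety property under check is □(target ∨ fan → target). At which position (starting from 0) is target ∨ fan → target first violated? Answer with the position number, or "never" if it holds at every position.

Check target ∨ fan → target at each position in order: 0 ✓, 1 ✓, 2 ✓.
At position 3 the labels are {fan}, so target ∨ fan → target is false there. This is the first violation.

3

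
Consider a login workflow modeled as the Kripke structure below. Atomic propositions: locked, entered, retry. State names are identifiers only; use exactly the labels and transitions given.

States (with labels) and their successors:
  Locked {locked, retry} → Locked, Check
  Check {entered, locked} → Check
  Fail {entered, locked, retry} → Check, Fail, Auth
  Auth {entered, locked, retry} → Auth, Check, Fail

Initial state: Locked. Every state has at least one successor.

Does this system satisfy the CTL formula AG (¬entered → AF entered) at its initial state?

Violated

States satisfying ¬entered → AF entered: {Check, Fail, Auth}.
States satisfying AG (¬entered → AF entered): {Check, Fail, Auth}.
Locked is reachable from Locked and violates ¬entered → AF entered, so AG fails at Locked.
Locked ∉ Sat(AG (¬entered → AF entered)).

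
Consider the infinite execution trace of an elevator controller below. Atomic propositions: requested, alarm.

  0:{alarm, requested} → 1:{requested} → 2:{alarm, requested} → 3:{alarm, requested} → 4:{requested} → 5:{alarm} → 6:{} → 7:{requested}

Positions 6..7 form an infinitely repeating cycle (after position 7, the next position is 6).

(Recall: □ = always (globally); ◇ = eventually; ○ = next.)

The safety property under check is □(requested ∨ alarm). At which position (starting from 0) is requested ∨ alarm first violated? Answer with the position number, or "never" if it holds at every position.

Check requested ∨ alarm at each position in order: 0 ✓, 1 ✓, 2 ✓, 3 ✓, 4 ✓, 5 ✓.
At position 6 the labels are {}, so requested ∨ alarm is false there. This is the first violation.

6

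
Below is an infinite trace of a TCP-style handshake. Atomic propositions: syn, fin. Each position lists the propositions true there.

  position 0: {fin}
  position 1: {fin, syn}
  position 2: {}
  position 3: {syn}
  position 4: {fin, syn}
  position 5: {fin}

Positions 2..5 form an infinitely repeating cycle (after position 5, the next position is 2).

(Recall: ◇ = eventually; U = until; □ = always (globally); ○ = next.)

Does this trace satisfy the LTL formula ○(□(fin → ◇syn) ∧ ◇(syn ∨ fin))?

The position after 0 is 1; □(fin → ◇syn) ∧ ◇(syn ∨ fin) is true there.

Satisfied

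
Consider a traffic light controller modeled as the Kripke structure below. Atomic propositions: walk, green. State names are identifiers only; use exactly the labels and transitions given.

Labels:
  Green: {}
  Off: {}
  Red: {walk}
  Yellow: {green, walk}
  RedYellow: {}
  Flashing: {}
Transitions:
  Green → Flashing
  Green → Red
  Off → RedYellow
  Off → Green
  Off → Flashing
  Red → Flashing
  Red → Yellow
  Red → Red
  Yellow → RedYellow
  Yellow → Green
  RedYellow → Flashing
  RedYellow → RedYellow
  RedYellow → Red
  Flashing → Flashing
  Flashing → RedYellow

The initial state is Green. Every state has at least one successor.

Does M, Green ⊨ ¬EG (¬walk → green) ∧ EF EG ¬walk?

States satisfying ¬walk → green: {Red, Yellow}.
States satisfying EG (¬walk → green): {Red}.
States satisfying ¬EG (¬walk → green): {Green, Off, Yellow, RedYellow, Flashing}.
States satisfying EG ¬walk: {Green, Off, RedYellow, Flashing}.
States satisfying EF EG ¬walk: {Green, Off, Red, Yellow, RedYellow, Flashing}.
States satisfying ¬EG (¬walk → green) ∧ EF EG ¬walk: {Green, Off, Yellow, RedYellow, Flashing}.
Green ∈ Sat(¬EG (¬walk → green) ∧ EF EG ¬walk).

Yes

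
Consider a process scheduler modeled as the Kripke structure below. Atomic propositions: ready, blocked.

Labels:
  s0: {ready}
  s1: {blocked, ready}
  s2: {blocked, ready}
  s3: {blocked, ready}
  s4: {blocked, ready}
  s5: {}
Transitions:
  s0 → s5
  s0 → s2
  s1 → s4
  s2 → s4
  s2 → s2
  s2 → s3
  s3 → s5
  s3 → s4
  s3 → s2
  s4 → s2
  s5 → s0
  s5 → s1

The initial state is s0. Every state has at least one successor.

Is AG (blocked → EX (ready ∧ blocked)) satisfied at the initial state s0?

States satisfying blocked → EX (ready ∧ blocked): {s0, s1, s2, s3, s4, s5}.
States satisfying AG (blocked → EX (ready ∧ blocked)): {s0, s1, s2, s3, s4, s5}.
Every state reachable from s0 satisfies blocked → EX (ready ∧ blocked).
s0 ∈ Sat(AG (blocked → EX (ready ∧ blocked))).

Holds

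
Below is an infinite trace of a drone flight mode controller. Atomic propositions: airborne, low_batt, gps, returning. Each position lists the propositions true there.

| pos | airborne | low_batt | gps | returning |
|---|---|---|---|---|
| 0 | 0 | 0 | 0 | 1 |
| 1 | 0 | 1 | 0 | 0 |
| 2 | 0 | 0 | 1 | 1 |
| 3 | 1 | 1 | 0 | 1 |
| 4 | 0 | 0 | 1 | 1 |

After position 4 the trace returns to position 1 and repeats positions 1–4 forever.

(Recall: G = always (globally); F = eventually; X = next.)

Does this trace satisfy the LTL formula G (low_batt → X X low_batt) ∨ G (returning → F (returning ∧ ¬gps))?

Holds

low_batt → X X low_batt holds at every position 0..4, and those are all positions ever visited, so G (low_batt → X X low_batt) holds.
Positions where low_batt holds: 1, 3.
Check X X low_batt at each: 1→ok, 3→ok.
returning → F (returning ∧ ¬gps) holds at every position 0..4, and those are all positions ever visited, so G (returning → F (returning ∧ ¬gps)) holds.
Positions where returning holds: 0, 2, 3, 4.
Check F (returning ∧ ¬gps) at each: 0→ok, 2→ok, 3→ok, 4→ok.
At position 0: G (low_batt → X X low_batt) is true; G (returning → F (returning ∧ ¬gps)) is true; so G (low_batt → X X low_batt) ∨ G (returning → F (returning ∧ ¬gps)) is true.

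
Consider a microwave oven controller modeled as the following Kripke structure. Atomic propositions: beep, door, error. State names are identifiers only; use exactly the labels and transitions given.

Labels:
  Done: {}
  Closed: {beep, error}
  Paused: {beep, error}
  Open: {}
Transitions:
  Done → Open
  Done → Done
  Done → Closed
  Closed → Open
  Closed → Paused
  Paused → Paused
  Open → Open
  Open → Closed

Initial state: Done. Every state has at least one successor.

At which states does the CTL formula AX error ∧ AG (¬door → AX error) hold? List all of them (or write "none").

{Paused}

States satisfying error: {Closed, Paused}.
States satisfying AX error: {Paused}.
States satisfying ¬door → AX error: {Paused}.
States satisfying AG (¬door → AX error): {Paused}.
States satisfying AX error ∧ AG (¬door → AX error): {Paused}.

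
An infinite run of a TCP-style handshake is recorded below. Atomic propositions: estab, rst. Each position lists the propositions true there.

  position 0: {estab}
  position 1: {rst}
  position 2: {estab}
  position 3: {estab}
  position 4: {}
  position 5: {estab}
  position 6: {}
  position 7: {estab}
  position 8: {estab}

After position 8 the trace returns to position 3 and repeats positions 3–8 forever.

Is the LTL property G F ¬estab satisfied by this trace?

F ¬estab holds at every position 0..8, and those are all positions ever visited, so G F ¬estab holds.

Yes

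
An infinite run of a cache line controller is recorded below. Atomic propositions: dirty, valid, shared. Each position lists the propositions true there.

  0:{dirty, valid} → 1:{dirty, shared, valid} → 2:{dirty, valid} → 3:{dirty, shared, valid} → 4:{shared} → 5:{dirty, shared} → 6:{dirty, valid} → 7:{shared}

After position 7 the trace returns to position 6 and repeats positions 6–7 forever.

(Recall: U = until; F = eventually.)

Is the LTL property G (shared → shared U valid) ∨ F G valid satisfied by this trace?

Satisfied

shared → shared U valid holds at every position 0..7, and those are all positions ever visited, so G (shared → shared U valid) holds.
Positions where shared holds: 1, 3, 4, 5, 7.
Check shared U valid at each: 1→ok, 3→ok, 4→ok, 5→ok, 7→ok.
G valid is false at every position 0..7, so it never becomes true and F G valid fails.
At position 0: G (shared → shared U valid) is true; F G valid is false; so G (shared → shared U valid) ∨ F G valid is true.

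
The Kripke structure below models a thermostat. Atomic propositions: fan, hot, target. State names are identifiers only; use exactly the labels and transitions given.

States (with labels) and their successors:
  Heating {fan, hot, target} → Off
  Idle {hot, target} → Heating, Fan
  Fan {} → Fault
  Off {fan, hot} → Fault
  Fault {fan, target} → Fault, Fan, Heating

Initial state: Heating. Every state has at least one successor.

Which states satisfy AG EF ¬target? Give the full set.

States satisfying EF ¬target: {Heating, Idle, Fan, Off, Fault}.
States satisfying AG EF ¬target: {Heating, Idle, Fan, Off, Fault}.

{Heating, Idle, Fan, Off, Fault}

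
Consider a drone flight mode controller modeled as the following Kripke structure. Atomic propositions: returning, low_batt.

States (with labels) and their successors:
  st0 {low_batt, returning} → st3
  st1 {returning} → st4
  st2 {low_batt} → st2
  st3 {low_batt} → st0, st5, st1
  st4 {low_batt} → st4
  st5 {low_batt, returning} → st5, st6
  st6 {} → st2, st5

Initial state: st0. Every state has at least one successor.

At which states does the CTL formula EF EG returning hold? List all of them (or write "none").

States satisfying EG returning: {st5}.
States satisfying EF EG returning: {st0, st3, st5, st6}.

{st0, st3, st5, st6}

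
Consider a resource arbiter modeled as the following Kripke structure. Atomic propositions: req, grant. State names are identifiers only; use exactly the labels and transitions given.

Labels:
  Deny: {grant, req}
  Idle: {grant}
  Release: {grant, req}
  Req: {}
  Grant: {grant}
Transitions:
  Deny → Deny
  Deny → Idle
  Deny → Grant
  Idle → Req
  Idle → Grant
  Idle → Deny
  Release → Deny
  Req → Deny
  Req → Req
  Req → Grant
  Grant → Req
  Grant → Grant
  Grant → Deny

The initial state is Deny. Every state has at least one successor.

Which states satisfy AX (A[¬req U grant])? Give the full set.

{Deny, Release}

States satisfying A[¬req U grant]: {Deny, Idle, Release, Grant}.
States satisfying AX (A[¬req U grant]): {Deny, Release}.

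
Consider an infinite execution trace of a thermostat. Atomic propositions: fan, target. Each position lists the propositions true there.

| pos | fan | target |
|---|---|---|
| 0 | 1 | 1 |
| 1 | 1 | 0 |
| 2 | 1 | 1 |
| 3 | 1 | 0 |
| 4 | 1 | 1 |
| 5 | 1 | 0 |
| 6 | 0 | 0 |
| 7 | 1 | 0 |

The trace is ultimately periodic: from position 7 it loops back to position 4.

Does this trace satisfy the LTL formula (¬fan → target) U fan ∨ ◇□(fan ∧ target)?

Holds

Walking from position 0: fan first holds at position 0, and ¬fan → target holds at every earlier position along the way, so (¬fan → target) U fan holds.
□(fan ∧ target) is false at every position 0..7, so it never becomes true and ◇□(fan ∧ target) fails.
At position 0: (¬fan → target) U fan is true; ◇□(fan ∧ target) is false; so (¬fan → target) U fan ∨ ◇□(fan ∧ target) is true.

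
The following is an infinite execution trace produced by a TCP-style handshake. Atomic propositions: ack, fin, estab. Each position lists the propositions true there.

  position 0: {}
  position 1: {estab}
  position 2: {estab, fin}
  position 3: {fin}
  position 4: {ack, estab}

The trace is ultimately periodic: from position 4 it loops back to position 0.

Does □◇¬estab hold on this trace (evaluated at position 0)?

Satisfied

◇¬estab holds at every position 0..4, and those are all positions ever visited, so □◇¬estab holds.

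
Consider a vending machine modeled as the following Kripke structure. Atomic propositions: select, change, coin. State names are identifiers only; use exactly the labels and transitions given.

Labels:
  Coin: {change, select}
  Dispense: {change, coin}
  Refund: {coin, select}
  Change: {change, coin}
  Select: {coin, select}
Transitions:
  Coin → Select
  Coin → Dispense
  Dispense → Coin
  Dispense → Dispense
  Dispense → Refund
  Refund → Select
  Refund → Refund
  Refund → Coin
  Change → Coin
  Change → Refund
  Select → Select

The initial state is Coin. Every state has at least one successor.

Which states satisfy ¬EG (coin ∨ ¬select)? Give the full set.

{Coin}

States satisfying coin ∨ ¬select: {Dispense, Refund, Change, Select}.
States satisfying EG (coin ∨ ¬select): {Dispense, Refund, Change, Select}.
States satisfying ¬EG (coin ∨ ¬select): {Coin}.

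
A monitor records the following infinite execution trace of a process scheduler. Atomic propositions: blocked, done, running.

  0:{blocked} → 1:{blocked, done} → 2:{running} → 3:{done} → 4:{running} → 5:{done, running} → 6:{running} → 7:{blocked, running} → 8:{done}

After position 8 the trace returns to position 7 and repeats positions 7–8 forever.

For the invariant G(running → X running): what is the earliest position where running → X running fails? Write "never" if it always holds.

Check running → X running at each position in order: 0 ✓, 1 ✓.
At position 2 the labels are {running} and the next position 3 has {done}, so running → X running is false there. This is the first violation.

2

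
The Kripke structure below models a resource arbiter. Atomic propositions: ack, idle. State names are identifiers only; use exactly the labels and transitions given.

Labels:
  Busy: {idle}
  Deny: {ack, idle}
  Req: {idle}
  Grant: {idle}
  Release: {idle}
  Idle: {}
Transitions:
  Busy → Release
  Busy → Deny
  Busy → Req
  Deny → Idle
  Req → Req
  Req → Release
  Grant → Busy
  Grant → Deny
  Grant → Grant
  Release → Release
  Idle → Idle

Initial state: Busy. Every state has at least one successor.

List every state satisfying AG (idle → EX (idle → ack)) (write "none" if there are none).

{Deny, Idle}

States satisfying idle → EX (idle → ack): {Busy, Deny, Grant, Idle}.
States satisfying AG (idle → EX (idle → ack)): {Deny, Idle}.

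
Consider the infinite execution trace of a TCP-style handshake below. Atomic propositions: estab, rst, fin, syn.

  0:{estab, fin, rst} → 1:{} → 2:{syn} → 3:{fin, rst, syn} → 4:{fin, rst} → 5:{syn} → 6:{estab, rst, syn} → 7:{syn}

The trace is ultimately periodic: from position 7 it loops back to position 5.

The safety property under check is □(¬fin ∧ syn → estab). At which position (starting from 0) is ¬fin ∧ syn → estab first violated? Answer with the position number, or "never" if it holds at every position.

Check ¬fin ∧ syn → estab at each position in order: 0 ✓, 1 ✓.
At position 2 the labels are {syn}, so ¬fin ∧ syn → estab is false there. This is the first violation.

2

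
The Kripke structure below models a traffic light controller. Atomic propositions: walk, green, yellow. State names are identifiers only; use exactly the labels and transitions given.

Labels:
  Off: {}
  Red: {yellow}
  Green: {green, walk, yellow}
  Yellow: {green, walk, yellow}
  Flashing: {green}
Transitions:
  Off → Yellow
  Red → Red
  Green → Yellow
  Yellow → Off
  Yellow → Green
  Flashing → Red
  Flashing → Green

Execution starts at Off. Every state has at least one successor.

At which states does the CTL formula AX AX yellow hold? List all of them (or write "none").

{Red, Yellow, Flashing}

States satisfying AX yellow: {Off, Red, Green, Flashing}.
States satisfying AX AX yellow: {Red, Yellow, Flashing}.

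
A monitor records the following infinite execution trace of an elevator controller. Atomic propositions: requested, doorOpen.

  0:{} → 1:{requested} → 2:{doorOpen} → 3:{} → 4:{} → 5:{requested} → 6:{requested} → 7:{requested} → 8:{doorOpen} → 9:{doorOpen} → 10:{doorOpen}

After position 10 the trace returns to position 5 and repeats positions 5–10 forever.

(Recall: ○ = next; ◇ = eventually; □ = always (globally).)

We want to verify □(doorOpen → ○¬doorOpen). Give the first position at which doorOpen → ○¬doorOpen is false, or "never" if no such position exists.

8

Check doorOpen → ○¬doorOpen at each position in order: 0 ✓, 1 ✓, 2 ✓, 3 ✓, 4 ✓, 5 ✓, 6 ✓, 7 ✓.
At position 8 the labels are {doorOpen} and the next position 9 has {doorOpen}, so doorOpen → ○¬doorOpen is false there. This is the first violation.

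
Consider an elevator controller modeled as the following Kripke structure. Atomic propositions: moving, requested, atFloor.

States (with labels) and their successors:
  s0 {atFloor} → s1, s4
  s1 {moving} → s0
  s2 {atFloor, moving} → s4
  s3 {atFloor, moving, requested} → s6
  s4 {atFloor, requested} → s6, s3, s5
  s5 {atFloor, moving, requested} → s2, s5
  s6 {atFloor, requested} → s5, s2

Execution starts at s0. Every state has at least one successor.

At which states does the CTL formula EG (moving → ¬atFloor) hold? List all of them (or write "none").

States satisfying moving → ¬atFloor: {s0, s1, s4, s6}.
States satisfying EG (moving → ¬atFloor): {s0, s1}.

{s0, s1}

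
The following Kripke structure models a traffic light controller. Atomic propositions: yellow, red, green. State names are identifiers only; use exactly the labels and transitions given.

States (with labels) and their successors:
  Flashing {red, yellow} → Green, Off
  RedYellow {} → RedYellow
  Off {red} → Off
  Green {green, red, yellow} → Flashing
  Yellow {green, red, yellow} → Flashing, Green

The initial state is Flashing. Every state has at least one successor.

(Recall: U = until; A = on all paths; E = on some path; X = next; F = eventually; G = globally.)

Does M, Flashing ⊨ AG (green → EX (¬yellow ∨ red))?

States satisfying green → EX (¬yellow ∨ red): {Flashing, RedYellow, Off, Green, Yellow}.
States satisfying AG (green → EX (¬yellow ∨ red)): {Flashing, RedYellow, Off, Green, Yellow}.
Every state reachable from Flashing satisfies green → EX (¬yellow ∨ red).
Flashing ∈ Sat(AG (green → EX (¬yellow ∨ red))).

Yes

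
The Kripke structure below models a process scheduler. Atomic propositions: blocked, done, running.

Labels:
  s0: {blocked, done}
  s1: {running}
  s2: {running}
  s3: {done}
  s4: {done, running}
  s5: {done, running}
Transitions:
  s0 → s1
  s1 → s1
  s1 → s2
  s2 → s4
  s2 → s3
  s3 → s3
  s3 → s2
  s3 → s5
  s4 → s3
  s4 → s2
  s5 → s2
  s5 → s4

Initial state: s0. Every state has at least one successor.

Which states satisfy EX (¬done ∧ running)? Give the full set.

States satisfying ¬done ∧ running: {s1, s2}.
States satisfying EX (¬done ∧ running): {s0, s1, s3, s4, s5}.

{s0, s1, s3, s4, s5}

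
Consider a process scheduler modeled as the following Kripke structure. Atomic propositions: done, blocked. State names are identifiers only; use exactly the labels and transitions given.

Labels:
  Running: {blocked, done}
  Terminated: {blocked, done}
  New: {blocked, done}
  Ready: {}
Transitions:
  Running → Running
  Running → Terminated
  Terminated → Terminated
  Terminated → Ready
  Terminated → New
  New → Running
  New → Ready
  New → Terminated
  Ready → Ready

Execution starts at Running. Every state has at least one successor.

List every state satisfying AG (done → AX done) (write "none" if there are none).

States satisfying done → AX done: {Running, Ready}.
States satisfying AG (done → AX done): {Ready}.

{Ready}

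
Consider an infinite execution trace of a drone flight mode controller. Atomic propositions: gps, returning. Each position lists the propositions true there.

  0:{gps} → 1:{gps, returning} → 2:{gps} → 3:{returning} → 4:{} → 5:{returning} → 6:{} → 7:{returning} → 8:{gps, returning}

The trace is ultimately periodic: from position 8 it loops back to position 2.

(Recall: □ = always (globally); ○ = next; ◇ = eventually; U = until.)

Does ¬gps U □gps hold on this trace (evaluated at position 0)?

No

Walking from position 0: at position 0, □gps has not yet held and ¬gps fails, so ¬gps U □gps is false.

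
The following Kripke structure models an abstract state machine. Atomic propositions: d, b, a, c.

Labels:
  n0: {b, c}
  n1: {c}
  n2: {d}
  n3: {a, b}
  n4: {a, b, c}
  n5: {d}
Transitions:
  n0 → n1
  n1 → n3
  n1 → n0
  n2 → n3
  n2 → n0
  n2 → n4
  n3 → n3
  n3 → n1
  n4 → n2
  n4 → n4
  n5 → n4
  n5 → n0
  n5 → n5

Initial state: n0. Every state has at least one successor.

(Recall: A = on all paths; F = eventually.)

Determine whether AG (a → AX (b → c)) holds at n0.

No

States satisfying a → AX (b → c): {n0, n1, n2, n4, n5}.
States satisfying AG (a → AX (b → c)): ∅.
n3 is reachable from n0 and violates a → AX (b → c), so AG fails at n0.
n0 ∉ Sat(AG (a → AX (b → c))).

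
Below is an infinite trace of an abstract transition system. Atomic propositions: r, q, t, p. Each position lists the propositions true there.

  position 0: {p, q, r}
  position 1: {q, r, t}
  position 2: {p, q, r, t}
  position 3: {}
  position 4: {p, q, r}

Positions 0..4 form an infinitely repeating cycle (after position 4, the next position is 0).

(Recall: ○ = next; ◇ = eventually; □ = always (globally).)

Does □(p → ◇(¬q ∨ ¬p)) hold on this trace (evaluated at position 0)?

p → ◇(¬q ∨ ¬p) holds at every position 0..4, and those are all positions ever visited, so □(p → ◇(¬q ∨ ¬p)) holds.
Positions where p holds: 0, 2, 4.
Check ◇(¬q ∨ ¬p) at each: 0→ok, 2→ok, 4→ok.

Satisfied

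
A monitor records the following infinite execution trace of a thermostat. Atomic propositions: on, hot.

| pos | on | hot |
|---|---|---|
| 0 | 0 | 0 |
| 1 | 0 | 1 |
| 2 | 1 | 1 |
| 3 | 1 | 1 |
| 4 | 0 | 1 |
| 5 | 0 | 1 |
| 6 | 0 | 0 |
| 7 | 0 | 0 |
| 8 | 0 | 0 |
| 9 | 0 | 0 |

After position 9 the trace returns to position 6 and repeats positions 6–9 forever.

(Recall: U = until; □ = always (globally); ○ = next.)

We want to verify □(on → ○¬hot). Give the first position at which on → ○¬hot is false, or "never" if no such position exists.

Check on → ○¬hot at each position in order: 0 ✓, 1 ✓.
At position 2 the labels are {hot, on} and the next position 3 has {hot, on}, so on → ○¬hot is false there. This is the first violation.

2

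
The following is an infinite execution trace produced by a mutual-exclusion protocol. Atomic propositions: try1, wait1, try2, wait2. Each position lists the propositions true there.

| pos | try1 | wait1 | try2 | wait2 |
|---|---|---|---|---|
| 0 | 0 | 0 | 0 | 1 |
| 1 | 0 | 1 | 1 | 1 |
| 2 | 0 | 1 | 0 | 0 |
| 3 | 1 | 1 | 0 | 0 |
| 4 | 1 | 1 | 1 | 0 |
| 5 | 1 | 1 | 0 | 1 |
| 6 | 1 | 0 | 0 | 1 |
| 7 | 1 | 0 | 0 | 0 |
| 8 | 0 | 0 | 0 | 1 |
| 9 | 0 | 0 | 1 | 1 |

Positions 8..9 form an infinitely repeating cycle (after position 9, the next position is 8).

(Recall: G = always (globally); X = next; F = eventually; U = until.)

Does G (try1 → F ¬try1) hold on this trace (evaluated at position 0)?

Yes

try1 → F ¬try1 holds at every position 0..9, and those are all positions ever visited, so G (try1 → F ¬try1) holds.
Positions where try1 holds: 3, 4, 5, 6, 7.
Check F ¬try1 at each: 3→ok, 4→ok, 5→ok, 6→ok, 7→ok.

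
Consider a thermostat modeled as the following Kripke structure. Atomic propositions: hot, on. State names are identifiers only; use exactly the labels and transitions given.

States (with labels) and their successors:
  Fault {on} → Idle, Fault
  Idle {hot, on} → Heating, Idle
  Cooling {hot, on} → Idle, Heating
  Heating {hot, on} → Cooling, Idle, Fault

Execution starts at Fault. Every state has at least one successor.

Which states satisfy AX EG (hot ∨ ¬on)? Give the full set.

{Idle, Cooling}

States satisfying EG (hot ∨ ¬on): {Idle, Cooling, Heating}.
States satisfying AX EG (hot ∨ ¬on): {Idle, Cooling}.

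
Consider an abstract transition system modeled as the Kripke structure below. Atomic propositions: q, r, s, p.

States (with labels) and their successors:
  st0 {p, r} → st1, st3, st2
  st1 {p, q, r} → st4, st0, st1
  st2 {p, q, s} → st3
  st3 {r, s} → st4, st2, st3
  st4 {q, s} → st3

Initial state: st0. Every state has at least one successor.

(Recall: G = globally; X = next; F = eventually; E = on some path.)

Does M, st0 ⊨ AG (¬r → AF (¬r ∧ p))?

Does not hold

States satisfying ¬r → AF (¬r ∧ p): {st0, st1, st2, st3}.
States satisfying AG (¬r → AF (¬r ∧ p)): ∅.
st4 is reachable from st0 and violates ¬r → AF (¬r ∧ p), so AG fails at st0.
st0 ∉ Sat(AG (¬r → AF (¬r ∧ p))).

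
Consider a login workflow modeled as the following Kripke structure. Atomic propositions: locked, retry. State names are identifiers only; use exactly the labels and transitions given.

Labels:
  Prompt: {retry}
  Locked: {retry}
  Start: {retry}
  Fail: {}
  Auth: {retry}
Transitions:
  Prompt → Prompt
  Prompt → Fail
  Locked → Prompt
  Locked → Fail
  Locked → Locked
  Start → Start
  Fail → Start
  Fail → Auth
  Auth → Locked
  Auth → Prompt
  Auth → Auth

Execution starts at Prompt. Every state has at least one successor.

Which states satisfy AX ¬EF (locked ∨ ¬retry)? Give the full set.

{Start}

States satisfying ¬EF (locked ∨ ¬retry): {Start}.
States satisfying AX ¬EF (locked ∨ ¬retry): {Start}.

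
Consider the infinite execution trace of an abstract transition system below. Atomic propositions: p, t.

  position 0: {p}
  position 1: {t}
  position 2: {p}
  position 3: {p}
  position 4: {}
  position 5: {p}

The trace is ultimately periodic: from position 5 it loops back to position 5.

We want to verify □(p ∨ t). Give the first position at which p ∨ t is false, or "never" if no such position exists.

Check p ∨ t at each position in order: 0 ✓, 1 ✓, 2 ✓, 3 ✓.
At position 4 the labels are {}, so p ∨ t is false there. This is the first violation.

4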